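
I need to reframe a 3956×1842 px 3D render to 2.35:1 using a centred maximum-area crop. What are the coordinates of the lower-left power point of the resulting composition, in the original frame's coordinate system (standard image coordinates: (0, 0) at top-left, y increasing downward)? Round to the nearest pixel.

3956/1842 < 2.35/1, so the 2.35:1 crop keeps the full width 3956 and trims height to 3956 × 1/2.35 = 1683.40 px.
Top offset = (1842 − 1683.40)/2 = 79.30 px; left offset = 0.
Lower-left is one-third across and two-thirds down within the crop:
x = 0.00 + 1 × 3956.00/3 ≈ 1319; y = 79.30 + 2 × 1683.40/3 ≈ 1202.

x = 1319 px, y = 1202 px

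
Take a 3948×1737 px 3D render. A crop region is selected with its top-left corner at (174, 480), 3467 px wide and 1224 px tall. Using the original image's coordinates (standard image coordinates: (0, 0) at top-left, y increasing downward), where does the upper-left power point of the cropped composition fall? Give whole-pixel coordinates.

One third of the crop width 3467 is 1155.67 px.
One third of the crop height 1224 is 408.00 px.
The upper-left point is one-third across and one-third down within the crop:
x = 174 + 1 × 1155.67 ≈ 1330; y = 480 + 1 × 408.00 ≈ 888.

(1330, 888)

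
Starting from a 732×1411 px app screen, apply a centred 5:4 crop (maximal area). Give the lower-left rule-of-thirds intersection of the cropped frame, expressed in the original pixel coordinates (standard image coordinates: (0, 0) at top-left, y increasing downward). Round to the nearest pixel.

732/1411 < 5/4, so the 5:4 crop keeps the full width 732 and trims height to 732 × 4/5 = 585.60 px.
Top offset = (1411 − 585.60)/2 = 412.70 px; left offset = 0.
Lower-left is one-third across and two-thirds down within the crop:
x = 0.00 + 1 × 732.00/3 ≈ 244; y = 412.70 + 2 × 585.60/3 ≈ 803.

x = 244 px, y = 803 px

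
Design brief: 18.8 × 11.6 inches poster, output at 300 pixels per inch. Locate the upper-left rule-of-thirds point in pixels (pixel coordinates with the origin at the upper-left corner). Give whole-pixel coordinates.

(1880, 1160)

In pixels the canvas is 18.8 × 300 = 5640 wide and 11.6 × 300 = 3480 tall.
The upper-left point is one-third across and one-third down:
x = 1 × 5640/3 ≈ 1880; y = 1 × 3480/3 ≈ 1160.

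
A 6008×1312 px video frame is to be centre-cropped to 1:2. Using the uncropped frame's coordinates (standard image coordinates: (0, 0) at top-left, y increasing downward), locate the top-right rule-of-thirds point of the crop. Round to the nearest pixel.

6008/1312 > 1/2, so the 1:2 crop keeps the full height 1312 and trims width to 1312 × 1/2 = 656.00 px.
Left offset = (6008 − 656.00)/2 = 2676.00 px; top offset = 0.
Top-right is two-thirds across and one-third down within the crop:
x = 2676.00 + 2 × 656.00/3 ≈ 3113; y = 0.00 + 1 × 1312.00/3 ≈ 437.

x = 3113 px, y = 437 px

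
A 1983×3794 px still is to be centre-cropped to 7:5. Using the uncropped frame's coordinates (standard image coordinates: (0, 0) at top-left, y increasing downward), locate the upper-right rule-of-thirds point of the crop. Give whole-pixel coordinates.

1983/3794 < 7/5, so the 7:5 crop keeps the full width 1983 and trims height to 1983 × 5/7 = 1416.43 px.
Top offset = (3794 − 1416.43)/2 = 1188.79 px; left offset = 0.
Upper-right is two-thirds across and one-third down within the crop:
x = 0.00 + 2 × 1983.00/3 ≈ 1322; y = 1188.79 + 1 × 1416.43/3 ≈ 1661.

(1322, 1661)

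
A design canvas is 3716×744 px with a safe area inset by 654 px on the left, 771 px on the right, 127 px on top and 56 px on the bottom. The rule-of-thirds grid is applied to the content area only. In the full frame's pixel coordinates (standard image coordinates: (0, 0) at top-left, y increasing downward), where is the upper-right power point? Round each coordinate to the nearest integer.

Content width = 3716 − 654 − 771 = 2291 px; content height = 744 − 127 − 56 = 561 px.
Upper-right is two-thirds across and one-third down within the content area.
x = 654 + 2 × 2291/3 = 654 + 1527.33 ≈ 2181
y = 127 + 1 × 561/3 = 127 + 187.00 ≈ 314

(2181, 314)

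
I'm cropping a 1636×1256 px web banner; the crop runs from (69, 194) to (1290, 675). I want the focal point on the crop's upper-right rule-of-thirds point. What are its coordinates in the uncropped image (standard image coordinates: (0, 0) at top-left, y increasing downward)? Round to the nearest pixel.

x = 883 px, y = 354 px

Crop width = 1290 − 69 = 1221 px; one third is 407.00 px.
Crop height = 675 − 194 = 481 px; one third is 160.33 px.
The upper-right point is two-thirds across and one-third down within the crop:
x = 69 + 2 × 407.00 ≈ 883; y = 194 + 1 × 160.33 ≈ 354.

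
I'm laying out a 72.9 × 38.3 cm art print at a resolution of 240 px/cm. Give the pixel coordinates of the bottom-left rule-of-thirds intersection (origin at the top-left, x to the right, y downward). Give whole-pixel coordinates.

(5832, 6128)

In pixels the canvas is 72.9 × 240 = 17496 wide and 38.3 × 240 = 9192 tall.
The bottom-left point is one-third across and two-thirds down:
x = 1 × 17496/3 ≈ 5832; y = 2 × 9192/3 ≈ 6128.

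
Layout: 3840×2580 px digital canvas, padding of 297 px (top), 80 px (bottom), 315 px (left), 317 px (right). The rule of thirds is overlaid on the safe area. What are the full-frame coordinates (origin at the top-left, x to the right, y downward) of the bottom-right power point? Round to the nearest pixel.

x = 2454 px, y = 1766 px

Content width = 3840 − 315 − 317 = 3208 px; content height = 2580 − 297 − 80 = 2203 px.
Bottom-right is two-thirds across and two-thirds down within the safe area.
x = 315 + 2 × 3208/3 = 315 + 2138.67 ≈ 2454
y = 297 + 2 × 2203/3 = 297 + 1468.67 ≈ 1766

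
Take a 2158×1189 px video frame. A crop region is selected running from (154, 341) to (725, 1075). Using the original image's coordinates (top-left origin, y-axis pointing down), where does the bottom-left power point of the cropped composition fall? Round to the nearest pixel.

Crop width = 725 − 154 = 571 px; one third is 190.33 px.
Crop height = 1075 − 341 = 734 px; one third is 244.67 px.
The bottom-left point is one-third across and two-thirds down within the crop:
x = 154 + 1 × 190.33 ≈ 344; y = 341 + 2 × 244.67 ≈ 830.

x = 344 px, y = 830 px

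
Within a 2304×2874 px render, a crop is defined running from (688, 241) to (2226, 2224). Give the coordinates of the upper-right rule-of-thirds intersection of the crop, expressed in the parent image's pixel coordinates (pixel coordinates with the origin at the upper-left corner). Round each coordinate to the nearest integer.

Crop width = 2226 − 688 = 1538 px; one third is 512.67 px.
Crop height = 2224 − 241 = 1983 px; one third is 661.00 px.
The upper-right point is two-thirds across and one-third down within the crop:
x = 688 + 2 × 512.67 ≈ 1713; y = 241 + 1 × 661.00 ≈ 902.

(1713, 902)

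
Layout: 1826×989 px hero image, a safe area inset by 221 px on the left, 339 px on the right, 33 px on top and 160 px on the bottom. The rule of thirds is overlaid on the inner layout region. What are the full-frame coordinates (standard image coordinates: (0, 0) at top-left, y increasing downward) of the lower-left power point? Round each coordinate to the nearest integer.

Content width = 1826 − 221 − 339 = 1266 px; content height = 989 − 33 − 160 = 796 px.
Lower-left is one-third across and two-thirds down within the inner layout region.
x = 221 + 1 × 1266/3 = 221 + 422.00 ≈ 643
y = 33 + 2 × 796/3 = 33 + 530.67 ≈ 564

x = 643 px, y = 564 px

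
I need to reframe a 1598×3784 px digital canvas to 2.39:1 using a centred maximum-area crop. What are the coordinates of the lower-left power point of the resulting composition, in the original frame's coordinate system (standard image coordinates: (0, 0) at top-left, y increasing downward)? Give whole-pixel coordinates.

1598/3784 < 2.39/1, so the 2.39:1 crop keeps the full width 1598 and trims height to 1598 × 1/2.39 = 668.62 px.
Top offset = (3784 − 668.62)/2 = 1557.69 px; left offset = 0.
Lower-left is one-third across and two-thirds down within the crop:
x = 0.00 + 1 × 1598.00/3 ≈ 533; y = 1557.69 + 2 × 668.62/3 ≈ 2003.

x = 533 px, y = 2003 px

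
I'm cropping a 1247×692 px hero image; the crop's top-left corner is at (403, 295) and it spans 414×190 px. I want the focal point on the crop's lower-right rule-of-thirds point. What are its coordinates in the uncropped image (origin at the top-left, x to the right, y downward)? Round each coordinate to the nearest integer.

One third of the crop width 414 is 138.00 px.
One third of the crop height 190 is 63.33 px.
The lower-right point is two-thirds across and two-thirds down within the crop:
x = 403 + 2 × 138.00 ≈ 679; y = 295 + 2 × 63.33 ≈ 422.

x = 679 px, y = 422 px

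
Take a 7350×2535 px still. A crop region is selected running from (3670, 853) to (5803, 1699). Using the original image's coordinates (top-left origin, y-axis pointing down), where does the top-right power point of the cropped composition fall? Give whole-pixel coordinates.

Crop width = 5803 − 3670 = 2133 px; one third is 711.00 px.
Crop height = 1699 − 853 = 846 px; one third is 282.00 px.
The top-right point is two-thirds across and one-third down within the crop:
x = 3670 + 2 × 711.00 ≈ 5092; y = 853 + 1 × 282.00 ≈ 1135.

x = 5092 px, y = 1135 px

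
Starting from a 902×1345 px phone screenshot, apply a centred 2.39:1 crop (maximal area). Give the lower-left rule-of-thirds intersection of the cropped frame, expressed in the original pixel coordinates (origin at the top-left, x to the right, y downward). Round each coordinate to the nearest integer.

902/1345 < 2.39/1, so the 2.39:1 crop keeps the full width 902 and trims height to 902 × 1/2.39 = 377.41 px.
Top offset = (1345 − 377.41)/2 = 483.80 px; left offset = 0.
Lower-left is one-third across and two-thirds down within the crop:
x = 0.00 + 1 × 902.00/3 ≈ 301; y = 483.80 + 2 × 377.41/3 ≈ 735.

x = 301 px, y = 735 px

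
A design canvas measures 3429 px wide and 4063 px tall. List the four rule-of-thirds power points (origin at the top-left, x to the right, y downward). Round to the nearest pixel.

(1143, 1354), (2286, 1354), (1143, 2709), (2286, 2709)

One third of 3429 is 1143; one third of 4063 is 1354.33.
Vertical third lines at x = 1143 and x = 2286; horizontal third lines at y = 1354 and y = 2709.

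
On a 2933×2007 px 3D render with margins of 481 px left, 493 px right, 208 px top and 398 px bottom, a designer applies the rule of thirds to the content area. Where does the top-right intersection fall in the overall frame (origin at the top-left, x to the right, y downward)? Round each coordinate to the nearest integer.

(1787, 675)

Content width = 2933 − 481 − 493 = 1959 px; content height = 2007 − 208 − 398 = 1401 px.
Top-right is two-thirds across and one-third down within the content area.
x = 481 + 2 × 1959/3 = 481 + 1306.00 ≈ 1787
y = 208 + 1 × 1401/3 = 208 + 467.00 ≈ 675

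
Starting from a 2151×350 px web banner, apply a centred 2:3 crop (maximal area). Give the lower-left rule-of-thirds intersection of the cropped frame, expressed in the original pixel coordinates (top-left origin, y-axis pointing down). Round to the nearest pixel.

x = 1037 px, y = 233 px

2151/350 > 2/3, so the 2:3 crop keeps the full height 350 and trims width to 350 × 2/3 = 233.33 px.
Left offset = (2151 − 233.33)/2 = 958.83 px; top offset = 0.
Lower-left is one-third across and two-thirds down within the crop:
x = 958.83 + 1 × 233.33/3 ≈ 1037; y = 0.00 + 2 × 350.00/3 ≈ 233.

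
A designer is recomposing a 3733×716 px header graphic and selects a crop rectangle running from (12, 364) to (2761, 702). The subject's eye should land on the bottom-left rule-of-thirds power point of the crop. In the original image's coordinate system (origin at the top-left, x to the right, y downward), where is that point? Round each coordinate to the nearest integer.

x = 928 px, y = 589 px

Crop width = 2761 − 12 = 2749 px; one third is 916.33 px.
Crop height = 702 − 364 = 338 px; one third is 112.67 px.
The bottom-left point is one-third across and two-thirds down within the crop:
x = 12 + 1 × 916.33 ≈ 928; y = 364 + 2 × 112.67 ≈ 589.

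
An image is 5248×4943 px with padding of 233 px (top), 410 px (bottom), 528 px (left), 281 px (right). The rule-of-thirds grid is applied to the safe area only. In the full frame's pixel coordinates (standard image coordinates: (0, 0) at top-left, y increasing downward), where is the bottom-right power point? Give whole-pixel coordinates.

Content width = 5248 − 528 − 281 = 4439 px; content height = 4943 − 233 − 410 = 4300 px.
Bottom-right is two-thirds across and two-thirds down within the safe area.
x = 528 + 2 × 4439/3 = 528 + 2959.33 ≈ 3487
y = 233 + 2 × 4300/3 = 233 + 2866.67 ≈ 3100

x = 3487 px, y = 3100 px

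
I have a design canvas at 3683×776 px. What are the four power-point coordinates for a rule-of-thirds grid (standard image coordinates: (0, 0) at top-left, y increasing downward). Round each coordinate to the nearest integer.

(1228, 259), (2455, 259), (1228, 517), (2455, 517)

One third of 3683 is 1227.67; one third of 776 is 258.67.
Vertical third lines at x = 1228 and x = 2455; horizontal third lines at y = 259 and y = 517.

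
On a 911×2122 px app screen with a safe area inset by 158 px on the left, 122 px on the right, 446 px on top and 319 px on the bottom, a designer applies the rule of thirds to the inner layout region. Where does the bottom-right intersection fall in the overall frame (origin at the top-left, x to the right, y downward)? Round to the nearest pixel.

(579, 1351)

Content width = 911 − 158 − 122 = 631 px; content height = 2122 − 446 − 319 = 1357 px.
Bottom-right is two-thirds across and two-thirds down within the inner layout region.
x = 158 + 2 × 631/3 = 158 + 420.67 ≈ 579
y = 446 + 2 × 1357/3 = 446 + 904.67 ≈ 1351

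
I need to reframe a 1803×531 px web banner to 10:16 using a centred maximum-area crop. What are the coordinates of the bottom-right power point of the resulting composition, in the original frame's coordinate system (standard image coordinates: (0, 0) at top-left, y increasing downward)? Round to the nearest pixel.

(957, 354)

1803/531 > 10/16, so the 10:16 crop keeps the full height 531 and trims width to 531 × 10/16 = 331.88 px.
Left offset = (1803 − 331.88)/2 = 735.56 px; top offset = 0.
Bottom-right is two-thirds across and two-thirds down within the crop:
x = 735.56 + 2 × 331.88/3 ≈ 957; y = 0.00 + 2 × 531.00/3 ≈ 354.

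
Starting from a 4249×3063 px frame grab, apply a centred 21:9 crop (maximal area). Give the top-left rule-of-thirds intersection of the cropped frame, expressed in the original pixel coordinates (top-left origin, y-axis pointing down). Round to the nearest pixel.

4249/3063 < 21/9, so the 21:9 crop keeps the full width 4249 and trims height to 4249 × 9/21 = 1821.00 px.
Top offset = (3063 − 1821.00)/2 = 621.00 px; left offset = 0.
Top-left is one-third across and one-third down within the crop:
x = 0.00 + 1 × 4249.00/3 ≈ 1416; y = 621.00 + 1 × 1821.00/3 ≈ 1228.

(1416, 1228)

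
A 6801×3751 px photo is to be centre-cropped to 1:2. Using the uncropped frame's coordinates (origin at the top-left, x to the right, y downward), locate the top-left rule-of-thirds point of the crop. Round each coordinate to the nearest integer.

(3088, 1250)

6801/3751 > 1/2, so the 1:2 crop keeps the full height 3751 and trims width to 3751 × 1/2 = 1875.50 px.
Left offset = (6801 − 1875.50)/2 = 2462.75 px; top offset = 0.
Top-left is one-third across and one-third down within the crop:
x = 2462.75 + 1 × 1875.50/3 ≈ 3088; y = 0.00 + 1 × 3751.00/3 ≈ 1250.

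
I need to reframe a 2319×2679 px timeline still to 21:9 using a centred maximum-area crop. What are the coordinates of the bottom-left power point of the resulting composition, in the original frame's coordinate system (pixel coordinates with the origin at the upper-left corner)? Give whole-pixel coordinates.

2319/2679 < 21/9, so the 21:9 crop keeps the full width 2319 and trims height to 2319 × 9/21 = 993.86 px.
Top offset = (2679 − 993.86)/2 = 842.57 px; left offset = 0.
Bottom-left is one-third across and two-thirds down within the crop:
x = 0.00 + 1 × 2319.00/3 ≈ 773; y = 842.57 + 2 × 993.86/3 ≈ 1505.

(773, 1505)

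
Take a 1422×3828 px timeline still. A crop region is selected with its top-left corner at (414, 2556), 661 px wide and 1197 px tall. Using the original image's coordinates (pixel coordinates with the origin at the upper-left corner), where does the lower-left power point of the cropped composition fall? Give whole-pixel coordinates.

(634, 3354)

One third of the crop width 661 is 220.33 px.
One third of the crop height 1197 is 399.00 px.
The lower-left point is one-third across and two-thirds down within the crop:
x = 414 + 1 × 220.33 ≈ 634; y = 2556 + 2 × 399.00 ≈ 3354.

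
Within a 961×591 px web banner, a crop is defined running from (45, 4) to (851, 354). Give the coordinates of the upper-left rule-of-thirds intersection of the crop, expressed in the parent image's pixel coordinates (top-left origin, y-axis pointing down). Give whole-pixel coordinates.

Crop width = 851 − 45 = 806 px; one third is 268.67 px.
Crop height = 354 − 4 = 350 px; one third is 116.67 px.
The upper-left point is one-third across and one-third down within the crop:
x = 45 + 1 × 268.67 ≈ 314; y = 4 + 1 × 116.67 ≈ 121.

x = 314 px, y = 121 px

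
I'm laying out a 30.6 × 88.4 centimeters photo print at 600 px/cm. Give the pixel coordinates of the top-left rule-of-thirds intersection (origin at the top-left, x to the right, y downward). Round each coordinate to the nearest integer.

In pixels the canvas is 30.6 × 600 = 18360 wide and 88.4 × 600 = 53040 tall.
The top-left point is one-third across and one-third down:
x = 1 × 18360/3 ≈ 6120; y = 1 × 53040/3 ≈ 17680.

(6120, 17680)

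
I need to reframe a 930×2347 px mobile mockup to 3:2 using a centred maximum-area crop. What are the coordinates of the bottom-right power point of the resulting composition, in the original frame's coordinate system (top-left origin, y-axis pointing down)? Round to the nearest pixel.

x = 620 px, y = 1277 px

930/2347 < 3/2, so the 3:2 crop keeps the full width 930 and trims height to 930 × 2/3 = 620.00 px.
Top offset = (2347 − 620.00)/2 = 863.50 px; left offset = 0.
Bottom-right is two-thirds across and two-thirds down within the crop:
x = 0.00 + 2 × 930.00/3 ≈ 620; y = 863.50 + 2 × 620.00/3 ≈ 1277.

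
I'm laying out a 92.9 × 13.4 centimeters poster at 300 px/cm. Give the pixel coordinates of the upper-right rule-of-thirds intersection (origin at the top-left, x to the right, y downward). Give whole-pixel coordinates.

(18580, 1340)

In pixels the canvas is 92.9 × 300 = 27870 wide and 13.4 × 300 = 4020 tall.
The upper-right point is two-thirds across and one-third down:
x = 2 × 27870/3 ≈ 18580; y = 1 × 4020/3 ≈ 1340.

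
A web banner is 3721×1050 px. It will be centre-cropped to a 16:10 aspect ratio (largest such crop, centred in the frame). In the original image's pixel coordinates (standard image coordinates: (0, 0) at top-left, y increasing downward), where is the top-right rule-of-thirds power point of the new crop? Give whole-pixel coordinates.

(2141, 350)

3721/1050 > 16/10, so the 16:10 crop keeps the full height 1050 and trims width to 1050 × 16/10 = 1680.00 px.
Left offset = (3721 − 1680.00)/2 = 1020.50 px; top offset = 0.
Top-right is two-thirds across and one-third down within the crop:
x = 1020.50 + 2 × 1680.00/3 ≈ 2141; y = 0.00 + 1 × 1050.00/3 ≈ 350.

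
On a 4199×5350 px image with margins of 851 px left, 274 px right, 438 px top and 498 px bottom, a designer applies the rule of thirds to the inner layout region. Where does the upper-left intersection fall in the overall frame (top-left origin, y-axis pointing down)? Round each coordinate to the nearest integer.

Content width = 4199 − 851 − 274 = 3074 px; content height = 5350 − 438 − 498 = 4414 px.
Upper-left is one-third across and one-third down within the inner layout region.
x = 851 + 1 × 3074/3 = 851 + 1024.67 ≈ 1876
y = 438 + 1 × 4414/3 = 438 + 1471.33 ≈ 1909

x = 1876 px, y = 1909 px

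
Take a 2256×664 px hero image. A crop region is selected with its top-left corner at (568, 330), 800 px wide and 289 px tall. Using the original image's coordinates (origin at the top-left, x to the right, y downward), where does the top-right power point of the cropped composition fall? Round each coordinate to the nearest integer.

x = 1101 px, y = 426 px

One third of the crop width 800 is 266.67 px.
One third of the crop height 289 is 96.33 px.
The top-right point is two-thirds across and one-third down within the crop:
x = 568 + 2 × 266.67 ≈ 1101; y = 330 + 1 × 96.33 ≈ 426.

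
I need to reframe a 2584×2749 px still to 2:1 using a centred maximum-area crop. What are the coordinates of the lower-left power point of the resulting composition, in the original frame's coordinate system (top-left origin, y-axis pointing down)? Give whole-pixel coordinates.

x = 861 px, y = 1590 px

2584/2749 < 2/1, so the 2:1 crop keeps the full width 2584 and trims height to 2584 × 1/2 = 1292.00 px.
Top offset = (2749 − 1292.00)/2 = 728.50 px; left offset = 0.
Lower-left is one-third across and two-thirds down within the crop:
x = 0.00 + 1 × 2584.00/3 ≈ 861; y = 728.50 + 2 × 1292.00/3 ≈ 1590.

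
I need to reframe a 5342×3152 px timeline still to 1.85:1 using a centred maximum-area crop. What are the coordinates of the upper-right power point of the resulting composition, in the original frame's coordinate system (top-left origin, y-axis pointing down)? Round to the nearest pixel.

(3561, 1095)

5342/3152 < 1.85/1, so the 1.85:1 crop keeps the full width 5342 and trims height to 5342 × 1/1.85 = 2887.57 px.
Top offset = (3152 − 2887.57)/2 = 132.22 px; left offset = 0.
Upper-right is two-thirds across and one-third down within the crop:
x = 0.00 + 2 × 5342.00/3 ≈ 3561; y = 132.22 + 1 × 2887.57/3 ≈ 1095.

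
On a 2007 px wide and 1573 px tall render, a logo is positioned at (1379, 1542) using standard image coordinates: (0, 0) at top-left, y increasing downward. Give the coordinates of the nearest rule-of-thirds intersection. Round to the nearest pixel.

Third lines: x ∈ {669, 1338}, y ∈ {524, 1049}.
1379 is closer to x = 1338; 1542 is closer to y = 1049.
So the nearest intersection is the lower-right power point.

x = 1338 px, y = 1049 px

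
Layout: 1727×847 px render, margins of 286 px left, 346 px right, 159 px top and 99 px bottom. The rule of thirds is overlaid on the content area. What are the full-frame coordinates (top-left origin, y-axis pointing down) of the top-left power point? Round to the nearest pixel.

x = 651 px, y = 355 px

Content width = 1727 − 286 − 346 = 1095 px; content height = 847 − 159 − 99 = 589 px.
Top-left is one-third across and one-third down within the content area.
x = 286 + 1 × 1095/3 = 286 + 365.00 ≈ 651
y = 159 + 1 × 589/3 = 159 + 196.33 ≈ 355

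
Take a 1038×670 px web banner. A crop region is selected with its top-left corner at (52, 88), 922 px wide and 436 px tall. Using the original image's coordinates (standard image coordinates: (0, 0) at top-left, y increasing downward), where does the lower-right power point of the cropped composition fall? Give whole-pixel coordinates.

(667, 379)

One third of the crop width 922 is 307.33 px.
One third of the crop height 436 is 145.33 px.
The lower-right point is two-thirds across and two-thirds down within the crop:
x = 52 + 2 × 307.33 ≈ 667; y = 88 + 2 × 145.33 ≈ 379.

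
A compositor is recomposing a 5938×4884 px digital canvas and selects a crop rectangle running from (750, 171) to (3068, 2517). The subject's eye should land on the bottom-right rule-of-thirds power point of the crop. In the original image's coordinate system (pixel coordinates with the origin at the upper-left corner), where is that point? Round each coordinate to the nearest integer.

x = 2295 px, y = 1735 px

Crop width = 3068 − 750 = 2318 px; one third is 772.67 px.
Crop height = 2517 − 171 = 2346 px; one third is 782.00 px.
The bottom-right point is two-thirds across and two-thirds down within the crop:
x = 750 + 2 × 772.67 ≈ 2295; y = 171 + 2 × 782.00 ≈ 1735.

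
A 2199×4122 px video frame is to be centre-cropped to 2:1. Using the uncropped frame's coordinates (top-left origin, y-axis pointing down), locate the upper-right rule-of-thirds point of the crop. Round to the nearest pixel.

2199/4122 < 2/1, so the 2:1 crop keeps the full width 2199 and trims height to 2199 × 1/2 = 1099.50 px.
Top offset = (4122 − 1099.50)/2 = 1511.25 px; left offset = 0.
Upper-right is two-thirds across and one-third down within the crop:
x = 0.00 + 2 × 2199.00/3 ≈ 1466; y = 1511.25 + 1 × 1099.50/3 ≈ 1878.

(1466, 1878)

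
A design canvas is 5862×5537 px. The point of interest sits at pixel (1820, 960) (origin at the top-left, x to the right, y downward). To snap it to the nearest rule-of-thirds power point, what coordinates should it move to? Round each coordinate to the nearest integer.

(1954, 1846)

Third lines: x ∈ {1954, 3908}, y ∈ {1846, 3691}.
1820 is closer to x = 1954; 960 is closer to y = 1846.
So the nearest intersection is the upper-left power point.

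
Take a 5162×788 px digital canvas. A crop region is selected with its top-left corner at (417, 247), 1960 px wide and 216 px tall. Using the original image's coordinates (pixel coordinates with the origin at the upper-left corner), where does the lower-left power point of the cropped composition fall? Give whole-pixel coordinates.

One third of the crop width 1960 is 653.33 px.
One third of the crop height 216 is 72.00 px.
The lower-left point is one-third across and two-thirds down within the crop:
x = 417 + 1 × 653.33 ≈ 1070; y = 247 + 2 × 72.00 ≈ 391.

(1070, 391)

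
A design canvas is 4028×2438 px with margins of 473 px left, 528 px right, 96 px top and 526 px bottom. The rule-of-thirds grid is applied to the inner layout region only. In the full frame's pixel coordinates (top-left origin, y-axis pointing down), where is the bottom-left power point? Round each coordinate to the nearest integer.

Content width = 4028 − 473 − 528 = 3027 px; content height = 2438 − 96 − 526 = 1816 px.
Bottom-left is one-third across and two-thirds down within the inner layout region.
x = 473 + 1 × 3027/3 = 473 + 1009.00 ≈ 1482
y = 96 + 2 × 1816/3 = 96 + 1210.67 ≈ 1307

x = 1482 px, y = 1307 px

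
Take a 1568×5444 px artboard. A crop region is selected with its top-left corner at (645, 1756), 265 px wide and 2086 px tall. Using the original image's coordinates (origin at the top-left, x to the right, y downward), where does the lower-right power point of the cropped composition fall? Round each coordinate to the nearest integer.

(822, 3147)

One third of the crop width 265 is 88.33 px.
One third of the crop height 2086 is 695.33 px.
The lower-right point is two-thirds across and two-thirds down within the crop:
x = 645 + 2 × 88.33 ≈ 822; y = 1756 + 2 × 695.33 ≈ 3147.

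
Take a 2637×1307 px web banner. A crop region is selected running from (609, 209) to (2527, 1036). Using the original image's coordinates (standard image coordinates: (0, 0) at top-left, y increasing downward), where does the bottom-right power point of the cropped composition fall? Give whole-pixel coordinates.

(1888, 760)

Crop width = 2527 − 609 = 1918 px; one third is 639.33 px.
Crop height = 1036 − 209 = 827 px; one third is 275.67 px.
The bottom-right point is two-thirds across and two-thirds down within the crop:
x = 609 + 2 × 639.33 ≈ 1888; y = 209 + 2 × 275.67 ≈ 760.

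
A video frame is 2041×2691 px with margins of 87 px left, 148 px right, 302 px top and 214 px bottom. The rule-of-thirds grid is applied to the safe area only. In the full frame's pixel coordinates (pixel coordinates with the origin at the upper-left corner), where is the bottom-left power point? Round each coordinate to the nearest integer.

Content width = 2041 − 87 − 148 = 1806 px; content height = 2691 − 302 − 214 = 2175 px.
Bottom-left is one-third across and two-thirds down within the safe area.
x = 87 + 1 × 1806/3 = 87 + 602.00 ≈ 689
y = 302 + 2 × 2175/3 = 302 + 1450.00 ≈ 1752

x = 689 px, y = 1752 px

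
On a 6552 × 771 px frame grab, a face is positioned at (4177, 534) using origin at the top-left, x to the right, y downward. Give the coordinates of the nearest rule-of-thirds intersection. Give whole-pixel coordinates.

(4368, 514)

Third lines: x ∈ {2184, 4368}, y ∈ {257, 514}.
4177 is closer to x = 4368; 534 is closer to y = 514.
So the nearest intersection is the lower-right power point.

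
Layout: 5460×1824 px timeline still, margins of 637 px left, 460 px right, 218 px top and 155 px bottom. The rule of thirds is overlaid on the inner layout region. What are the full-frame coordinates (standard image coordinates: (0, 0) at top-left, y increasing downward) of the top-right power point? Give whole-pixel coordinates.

Content width = 5460 − 637 − 460 = 4363 px; content height = 1824 − 218 − 155 = 1451 px.
Top-right is two-thirds across and one-third down within the inner layout region.
x = 637 + 2 × 4363/3 = 637 + 2908.67 ≈ 3546
y = 218 + 1 × 1451/3 = 218 + 483.67 ≈ 702

(3546, 702)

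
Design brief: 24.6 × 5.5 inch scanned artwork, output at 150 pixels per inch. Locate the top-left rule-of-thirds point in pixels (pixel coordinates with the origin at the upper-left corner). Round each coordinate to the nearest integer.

In pixels the canvas is 24.6 × 150 = 3690 wide and 5.5 × 150 = 825 tall.
The top-left point is one-third across and one-third down:
x = 1 × 3690/3 ≈ 1230; y = 1 × 825/3 ≈ 275.

x = 1230 px, y = 275 px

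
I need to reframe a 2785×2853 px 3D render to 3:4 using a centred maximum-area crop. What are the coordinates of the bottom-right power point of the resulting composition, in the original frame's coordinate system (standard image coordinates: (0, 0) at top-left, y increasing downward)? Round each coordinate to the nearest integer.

2785/2853 > 3/4, so the 3:4 crop keeps the full height 2853 and trims width to 2853 × 3/4 = 2139.75 px.
Left offset = (2785 − 2139.75)/2 = 322.62 px; top offset = 0.
Bottom-right is two-thirds across and two-thirds down within the crop:
x = 322.62 + 2 × 2139.75/3 ≈ 1749; y = 0.00 + 2 × 2853.00/3 ≈ 1902.

(1749, 1902)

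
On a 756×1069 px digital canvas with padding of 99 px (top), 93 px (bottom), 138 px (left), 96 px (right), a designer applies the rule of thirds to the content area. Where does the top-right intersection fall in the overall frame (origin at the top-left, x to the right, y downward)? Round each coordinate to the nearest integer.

x = 486 px, y = 391 px

Content width = 756 − 138 − 96 = 522 px; content height = 1069 − 99 − 93 = 877 px.
Top-right is two-thirds across and one-third down within the content area.
x = 138 + 2 × 522/3 = 138 + 348.00 ≈ 486
y = 99 + 1 × 877/3 = 99 + 292.33 ≈ 391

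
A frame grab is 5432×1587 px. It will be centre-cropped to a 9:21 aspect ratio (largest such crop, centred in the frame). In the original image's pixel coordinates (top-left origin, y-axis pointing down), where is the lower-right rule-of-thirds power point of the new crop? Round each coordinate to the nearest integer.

5432/1587 > 9/21, so the 9:21 crop keeps the full height 1587 and trims width to 1587 × 9/21 = 680.14 px.
Left offset = (5432 − 680.14)/2 = 2375.93 px; top offset = 0.
Lower-right is two-thirds across and two-thirds down within the crop:
x = 2375.93 + 2 × 680.14/3 ≈ 2829; y = 0.00 + 2 × 1587.00/3 ≈ 1058.

x = 2829 px, y = 1058 px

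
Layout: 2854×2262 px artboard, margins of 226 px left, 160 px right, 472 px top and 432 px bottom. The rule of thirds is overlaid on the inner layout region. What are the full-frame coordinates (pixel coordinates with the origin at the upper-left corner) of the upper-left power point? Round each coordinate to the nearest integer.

Content width = 2854 − 226 − 160 = 2468 px; content height = 2262 − 472 − 432 = 1358 px.
Upper-left is one-third across and one-third down within the inner layout region.
x = 226 + 1 × 2468/3 = 226 + 822.67 ≈ 1049
y = 472 + 1 × 1358/3 = 472 + 452.67 ≈ 925

(1049, 925)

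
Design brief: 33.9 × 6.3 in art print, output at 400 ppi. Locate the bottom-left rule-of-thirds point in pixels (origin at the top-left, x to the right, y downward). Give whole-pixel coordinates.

(4520, 1680)

In pixels the canvas is 33.9 × 400 = 13560 wide and 6.3 × 400 = 2520 tall.
The bottom-left point is one-third across and two-thirds down:
x = 1 × 13560/3 ≈ 4520; y = 2 × 2520/3 ≈ 1680.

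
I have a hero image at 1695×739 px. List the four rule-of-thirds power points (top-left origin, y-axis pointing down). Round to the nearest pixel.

(565, 246), (1130, 246), (565, 493), (1130, 493)

One third of 1695 is 565; one third of 739 is 246.33.
Vertical third lines at x = 565 and x = 1130; horizontal third lines at y = 246 and y = 493.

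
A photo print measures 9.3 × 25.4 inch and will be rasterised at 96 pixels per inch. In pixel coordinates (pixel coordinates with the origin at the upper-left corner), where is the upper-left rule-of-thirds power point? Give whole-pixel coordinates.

In pixels the canvas is 9.3 × 96 = 892.8 wide and 25.4 × 96 = 2438.4 tall.
The upper-left point is one-third across and one-third down:
x = 1 × 892.8/3 ≈ 298; y = 1 × 2438.4/3 ≈ 813.

(298, 813)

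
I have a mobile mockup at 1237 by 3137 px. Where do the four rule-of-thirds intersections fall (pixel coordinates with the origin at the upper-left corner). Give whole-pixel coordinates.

One third of 1237 is 412.33; one third of 3137 is 1045.67.
Vertical third lines at x = 412 and x = 825; horizontal third lines at y = 1046 and y = 2091.

(412, 1046), (825, 1046), (412, 2091), (825, 2091)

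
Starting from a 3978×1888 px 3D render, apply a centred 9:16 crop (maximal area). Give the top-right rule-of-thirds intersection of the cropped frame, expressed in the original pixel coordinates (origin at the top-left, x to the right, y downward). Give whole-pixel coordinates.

x = 2166 px, y = 629 px

3978/1888 > 9/16, so the 9:16 crop keeps the full height 1888 and trims width to 1888 × 9/16 = 1062.00 px.
Left offset = (3978 − 1062.00)/2 = 1458.00 px; top offset = 0.
Top-right is two-thirds across and one-third down within the crop:
x = 1458.00 + 2 × 1062.00/3 ≈ 2166; y = 0.00 + 1 × 1888.00/3 ≈ 629.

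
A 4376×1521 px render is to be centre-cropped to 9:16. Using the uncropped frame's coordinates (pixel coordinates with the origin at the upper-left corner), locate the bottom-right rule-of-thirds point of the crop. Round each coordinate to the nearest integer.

(2331, 1014)

4376/1521 > 9/16, so the 9:16 crop keeps the full height 1521 and trims width to 1521 × 9/16 = 855.56 px.
Left offset = (4376 − 855.56)/2 = 1760.22 px; top offset = 0.
Bottom-right is two-thirds across and two-thirds down within the crop:
x = 1760.22 + 2 × 855.56/3 ≈ 2331; y = 0.00 + 2 × 1521.00/3 ≈ 1014.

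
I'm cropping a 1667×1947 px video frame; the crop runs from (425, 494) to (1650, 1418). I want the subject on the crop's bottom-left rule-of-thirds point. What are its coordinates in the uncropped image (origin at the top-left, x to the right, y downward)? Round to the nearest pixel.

Crop width = 1650 − 425 = 1225 px; one third is 408.33 px.
Crop height = 1418 − 494 = 924 px; one third is 308.00 px.
The bottom-left point is one-third across and two-thirds down within the crop:
x = 425 + 1 × 408.33 ≈ 833; y = 494 + 2 × 308.00 ≈ 1110.

x = 833 px, y = 1110 px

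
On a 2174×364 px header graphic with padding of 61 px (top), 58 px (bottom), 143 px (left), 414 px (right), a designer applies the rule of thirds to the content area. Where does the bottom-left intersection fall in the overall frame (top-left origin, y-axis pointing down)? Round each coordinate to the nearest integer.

Content width = 2174 − 143 − 414 = 1617 px; content height = 364 − 61 − 58 = 245 px.
Bottom-left is one-third across and two-thirds down within the content area.
x = 143 + 1 × 1617/3 = 143 + 539.00 ≈ 682
y = 61 + 2 × 245/3 = 61 + 163.33 ≈ 224

x = 682 px, y = 224 px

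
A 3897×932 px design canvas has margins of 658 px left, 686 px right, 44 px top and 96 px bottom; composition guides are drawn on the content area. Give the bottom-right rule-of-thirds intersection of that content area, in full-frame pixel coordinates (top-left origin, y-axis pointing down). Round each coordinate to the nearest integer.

(2360, 572)

Content width = 3897 − 658 − 686 = 2553 px; content height = 932 − 44 − 96 = 792 px.
Bottom-right is two-thirds across and two-thirds down within the content area.
x = 658 + 2 × 2553/3 = 658 + 1702.00 ≈ 2360
y = 44 + 2 × 792/3 = 44 + 528.00 ≈ 572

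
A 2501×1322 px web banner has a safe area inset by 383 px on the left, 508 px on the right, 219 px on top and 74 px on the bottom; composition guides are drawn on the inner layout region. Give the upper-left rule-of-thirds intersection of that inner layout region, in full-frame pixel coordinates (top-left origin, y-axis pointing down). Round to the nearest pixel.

Content width = 2501 − 383 − 508 = 1610 px; content height = 1322 − 219 − 74 = 1029 px.
Upper-left is one-third across and one-third down within the inner layout region.
x = 383 + 1 × 1610/3 = 383 + 536.67 ≈ 920
y = 219 + 1 × 1029/3 = 219 + 343.00 ≈ 562

(920, 562)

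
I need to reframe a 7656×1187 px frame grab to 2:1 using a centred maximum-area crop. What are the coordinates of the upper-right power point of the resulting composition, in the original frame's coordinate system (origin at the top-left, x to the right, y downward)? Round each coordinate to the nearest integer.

7656/1187 > 2/1, so the 2:1 crop keeps the full height 1187 and trims width to 1187 × 2/1 = 2374.00 px.
Left offset = (7656 − 2374.00)/2 = 2641.00 px; top offset = 0.
Upper-right is two-thirds across and one-third down within the crop:
x = 2641.00 + 2 × 2374.00/3 ≈ 4224; y = 0.00 + 1 × 1187.00/3 ≈ 396.

x = 4224 px, y = 396 px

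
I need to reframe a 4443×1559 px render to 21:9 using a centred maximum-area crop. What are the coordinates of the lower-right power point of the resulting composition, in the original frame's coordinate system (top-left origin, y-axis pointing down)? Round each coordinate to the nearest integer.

4443/1559 > 21/9, so the 21:9 crop keeps the full height 1559 and trims width to 1559 × 21/9 = 3637.67 px.
Left offset = (4443 − 3637.67)/2 = 402.67 px; top offset = 0.
Lower-right is two-thirds across and two-thirds down within the crop:
x = 402.67 + 2 × 3637.67/3 ≈ 2828; y = 0.00 + 2 × 1559.00/3 ≈ 1039.

(2828, 1039)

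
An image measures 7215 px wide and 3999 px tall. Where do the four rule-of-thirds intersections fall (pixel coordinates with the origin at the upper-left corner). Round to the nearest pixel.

One third of 7215 is 2405; one third of 3999 is 1333.
Vertical third lines at x = 2405 and x = 4810; horizontal third lines at y = 1333 and y = 2666.

(2405, 1333), (4810, 1333), (2405, 2666), (4810, 2666)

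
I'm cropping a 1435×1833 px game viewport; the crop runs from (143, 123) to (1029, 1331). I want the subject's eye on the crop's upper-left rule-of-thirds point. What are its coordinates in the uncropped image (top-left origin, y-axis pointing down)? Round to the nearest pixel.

Crop width = 1029 − 143 = 886 px; one third is 295.33 px.
Crop height = 1331 − 123 = 1208 px; one third is 402.67 px.
The upper-left point is one-third across and one-third down within the crop:
x = 143 + 1 × 295.33 ≈ 438; y = 123 + 1 × 402.67 ≈ 526.

(438, 526)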